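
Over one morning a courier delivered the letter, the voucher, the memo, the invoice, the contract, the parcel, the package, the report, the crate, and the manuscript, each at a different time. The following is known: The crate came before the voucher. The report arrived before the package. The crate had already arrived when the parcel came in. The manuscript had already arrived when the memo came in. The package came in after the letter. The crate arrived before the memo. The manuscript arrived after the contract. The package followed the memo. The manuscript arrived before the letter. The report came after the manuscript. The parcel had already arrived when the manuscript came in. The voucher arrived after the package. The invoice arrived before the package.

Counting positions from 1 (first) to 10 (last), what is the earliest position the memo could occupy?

5

The contract, the crate, the manuscript, and the parcel must all come before the memo — 4 forced predecessors.
Nothing else is forced ahead of the memo, so its earliest slot is position 4 + 1 = 5.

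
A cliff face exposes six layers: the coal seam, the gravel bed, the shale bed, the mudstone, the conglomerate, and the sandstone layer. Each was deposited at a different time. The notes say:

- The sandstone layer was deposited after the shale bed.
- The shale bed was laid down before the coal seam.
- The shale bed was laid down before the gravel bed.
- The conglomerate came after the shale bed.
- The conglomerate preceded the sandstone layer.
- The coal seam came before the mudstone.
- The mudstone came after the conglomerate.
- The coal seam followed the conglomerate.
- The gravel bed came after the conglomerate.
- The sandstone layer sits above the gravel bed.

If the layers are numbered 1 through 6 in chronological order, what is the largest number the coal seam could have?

The coal seam must come before the mudstone — 1 layer forced after it.
Everything else can be placed before the coal seam in some valid order, so the coal seam can sit as late as position 6 − 1 = 5.

5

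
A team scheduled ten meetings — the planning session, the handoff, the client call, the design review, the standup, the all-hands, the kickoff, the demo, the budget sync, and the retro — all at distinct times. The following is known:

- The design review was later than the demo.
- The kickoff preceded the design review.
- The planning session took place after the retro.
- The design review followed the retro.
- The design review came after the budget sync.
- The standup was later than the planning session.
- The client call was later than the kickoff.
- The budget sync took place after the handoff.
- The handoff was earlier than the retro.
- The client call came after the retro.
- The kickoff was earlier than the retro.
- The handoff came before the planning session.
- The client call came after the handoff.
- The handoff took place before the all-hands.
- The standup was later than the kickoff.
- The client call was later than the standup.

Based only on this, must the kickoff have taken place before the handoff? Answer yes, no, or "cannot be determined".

cannot be determined

No chain of stated constraints runs from the kickoff to the handoff, and none runs from the handoff to the kickoff either.
So the relative order of the kickoff and the handoff is not fixed by the given facts.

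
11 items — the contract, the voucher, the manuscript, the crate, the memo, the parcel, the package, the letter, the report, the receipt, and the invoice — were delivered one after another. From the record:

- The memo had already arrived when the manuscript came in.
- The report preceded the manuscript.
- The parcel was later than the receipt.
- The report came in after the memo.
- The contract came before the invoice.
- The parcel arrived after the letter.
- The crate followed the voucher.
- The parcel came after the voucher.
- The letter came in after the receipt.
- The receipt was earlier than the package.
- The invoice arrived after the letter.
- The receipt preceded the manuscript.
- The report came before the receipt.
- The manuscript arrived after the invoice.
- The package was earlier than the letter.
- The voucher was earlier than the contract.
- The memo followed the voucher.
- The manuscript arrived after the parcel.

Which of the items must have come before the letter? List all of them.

Directly stated before the letter: the package and the receipt.
The memo reaches the letter via the memo → the report → the receipt → the letter.
The report reaches the letter via the report → the receipt → the letter.
The voucher reaches the letter via the voucher → the memo → the report → the receipt → the letter.
No chain forces the crate (or any of the others) ahead of the letter.

the memo, the package, the receipt, the report, the voucher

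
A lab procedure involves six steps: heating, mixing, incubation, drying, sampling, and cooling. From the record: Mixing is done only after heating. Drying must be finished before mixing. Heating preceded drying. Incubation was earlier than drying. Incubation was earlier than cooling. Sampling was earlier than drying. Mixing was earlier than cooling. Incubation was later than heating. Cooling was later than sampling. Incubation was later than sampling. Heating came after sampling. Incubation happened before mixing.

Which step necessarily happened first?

sampling

Sampling has a chain of constraints placing it before every other step, so sampling must be first.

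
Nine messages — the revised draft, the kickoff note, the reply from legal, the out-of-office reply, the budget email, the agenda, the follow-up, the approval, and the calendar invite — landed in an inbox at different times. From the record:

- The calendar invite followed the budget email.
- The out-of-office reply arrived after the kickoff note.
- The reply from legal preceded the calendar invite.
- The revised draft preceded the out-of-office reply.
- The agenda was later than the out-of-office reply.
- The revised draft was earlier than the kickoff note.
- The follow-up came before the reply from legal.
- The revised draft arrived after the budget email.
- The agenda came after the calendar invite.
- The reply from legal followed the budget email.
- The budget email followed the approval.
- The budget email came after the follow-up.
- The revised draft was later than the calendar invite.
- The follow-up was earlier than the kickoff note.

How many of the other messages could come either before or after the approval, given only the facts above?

1

Forced after the approval: the agenda, the budget email, the calendar invite, the kickoff note, the out-of-office reply, the reply from legal, and the revised draft.
That leaves the follow-up with no forced order relative to the approval — 1.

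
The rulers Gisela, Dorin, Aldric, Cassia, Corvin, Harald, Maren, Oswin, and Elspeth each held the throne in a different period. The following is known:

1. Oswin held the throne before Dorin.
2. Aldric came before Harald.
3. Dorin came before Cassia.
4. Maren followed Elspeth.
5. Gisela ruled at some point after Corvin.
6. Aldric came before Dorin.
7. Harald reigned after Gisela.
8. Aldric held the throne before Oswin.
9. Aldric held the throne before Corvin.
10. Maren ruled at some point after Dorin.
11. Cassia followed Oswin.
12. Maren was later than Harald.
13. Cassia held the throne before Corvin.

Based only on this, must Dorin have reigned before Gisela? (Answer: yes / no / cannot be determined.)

Chain the constraints: Dorin → Cassia → Corvin → Gisela. Each link is directly stated, so Dorin comes before Gisela.

yes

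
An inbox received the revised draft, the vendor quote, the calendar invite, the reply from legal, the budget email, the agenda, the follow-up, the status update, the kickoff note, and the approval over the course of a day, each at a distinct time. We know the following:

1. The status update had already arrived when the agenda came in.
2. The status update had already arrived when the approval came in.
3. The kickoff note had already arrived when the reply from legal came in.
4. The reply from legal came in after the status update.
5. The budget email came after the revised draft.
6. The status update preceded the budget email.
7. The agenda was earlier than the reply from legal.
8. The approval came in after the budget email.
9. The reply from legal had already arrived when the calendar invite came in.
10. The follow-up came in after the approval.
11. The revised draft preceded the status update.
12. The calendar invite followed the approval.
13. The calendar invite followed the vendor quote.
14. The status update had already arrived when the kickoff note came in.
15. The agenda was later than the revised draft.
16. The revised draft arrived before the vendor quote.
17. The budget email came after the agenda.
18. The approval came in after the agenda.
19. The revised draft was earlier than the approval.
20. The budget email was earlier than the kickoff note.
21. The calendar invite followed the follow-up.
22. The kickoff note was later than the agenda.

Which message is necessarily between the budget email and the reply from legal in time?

Tracing the constraints gives the budget email → the kickoff note → the reply from legal, so the kickoff note sits after the budget email and before the reply from legal.
No other message is forced both after the budget email and before the reply from legal.

the kickoff note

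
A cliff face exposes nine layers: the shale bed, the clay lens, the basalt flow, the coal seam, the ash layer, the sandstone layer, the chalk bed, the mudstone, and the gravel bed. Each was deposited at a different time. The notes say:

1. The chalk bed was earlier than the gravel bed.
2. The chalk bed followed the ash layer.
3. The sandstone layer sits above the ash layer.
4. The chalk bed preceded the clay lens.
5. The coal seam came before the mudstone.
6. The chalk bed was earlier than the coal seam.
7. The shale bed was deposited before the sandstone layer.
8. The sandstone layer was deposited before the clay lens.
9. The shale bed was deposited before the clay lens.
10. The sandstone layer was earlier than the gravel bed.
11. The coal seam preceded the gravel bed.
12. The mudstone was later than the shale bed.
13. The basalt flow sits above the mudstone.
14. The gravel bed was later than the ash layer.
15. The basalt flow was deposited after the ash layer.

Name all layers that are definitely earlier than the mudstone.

the ash layer, the chalk bed, the coal seam, the shale bed

Directly stated before the mudstone: the coal seam and the shale bed.
The ash layer reaches the mudstone via the ash layer → the chalk bed → the coal seam → the mudstone.
The chalk bed reaches the mudstone via the chalk bed → the coal seam → the mudstone.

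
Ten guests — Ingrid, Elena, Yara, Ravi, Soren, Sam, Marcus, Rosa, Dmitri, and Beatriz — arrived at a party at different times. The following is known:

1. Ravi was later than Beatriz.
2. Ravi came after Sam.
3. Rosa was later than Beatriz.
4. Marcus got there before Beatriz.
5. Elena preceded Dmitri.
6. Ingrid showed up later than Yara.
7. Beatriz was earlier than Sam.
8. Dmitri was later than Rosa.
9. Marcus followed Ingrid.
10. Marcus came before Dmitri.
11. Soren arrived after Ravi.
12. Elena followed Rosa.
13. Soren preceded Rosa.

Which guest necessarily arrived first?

Yara has a chain of constraints placing them before every other guest, so Yara must be first.

Yara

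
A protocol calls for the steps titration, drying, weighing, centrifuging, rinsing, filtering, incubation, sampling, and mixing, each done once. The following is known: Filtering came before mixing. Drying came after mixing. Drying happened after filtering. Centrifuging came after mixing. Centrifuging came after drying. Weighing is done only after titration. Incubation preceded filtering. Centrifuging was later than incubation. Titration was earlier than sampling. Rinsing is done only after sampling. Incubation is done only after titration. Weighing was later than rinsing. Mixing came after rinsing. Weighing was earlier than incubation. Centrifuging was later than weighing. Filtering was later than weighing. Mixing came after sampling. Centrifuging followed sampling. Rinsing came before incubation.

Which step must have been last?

Every other step has a chain of constraints placing it before centrifuging, so centrifuging is last.

centrifuging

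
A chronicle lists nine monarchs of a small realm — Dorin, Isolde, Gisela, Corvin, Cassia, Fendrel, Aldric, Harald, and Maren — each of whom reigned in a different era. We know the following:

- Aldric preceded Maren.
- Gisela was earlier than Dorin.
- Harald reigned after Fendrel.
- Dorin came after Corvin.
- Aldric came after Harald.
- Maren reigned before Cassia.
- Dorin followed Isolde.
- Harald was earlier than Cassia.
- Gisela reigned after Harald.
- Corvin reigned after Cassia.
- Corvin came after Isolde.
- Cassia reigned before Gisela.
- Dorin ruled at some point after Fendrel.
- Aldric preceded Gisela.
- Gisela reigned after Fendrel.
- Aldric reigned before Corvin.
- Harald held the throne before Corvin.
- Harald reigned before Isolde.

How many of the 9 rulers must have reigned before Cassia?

4

Directly stated before Cassia: Harald and Maren.
Aldric reaches Cassia via Aldric → Maren → Cassia.
Fendrel reaches Cassia via Fendrel → Harald → Cassia.
No chain forces Gisela (or any of the others) ahead of Cassia.
That's Aldric, Fendrel, Harald, and Maren — 4 in all.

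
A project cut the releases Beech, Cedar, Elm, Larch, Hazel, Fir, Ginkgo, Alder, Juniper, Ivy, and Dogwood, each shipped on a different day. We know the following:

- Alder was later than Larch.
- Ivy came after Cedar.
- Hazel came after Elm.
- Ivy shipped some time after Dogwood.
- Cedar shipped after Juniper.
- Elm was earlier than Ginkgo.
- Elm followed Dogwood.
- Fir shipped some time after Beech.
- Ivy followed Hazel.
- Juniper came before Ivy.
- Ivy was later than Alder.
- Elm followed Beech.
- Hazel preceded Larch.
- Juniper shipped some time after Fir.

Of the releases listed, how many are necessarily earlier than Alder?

Directly stated before Alder: Larch.
Beech reaches Alder via Beech → Elm → Hazel → Larch → Alder.
Dogwood reaches Alder via Dogwood → Elm → Hazel → Larch → Alder.
Elm reaches Alder via Elm → Hazel → Larch → Alder.
Likewise Hazel reaches Alder by chaining the stated constraints.
That's Beech, Dogwood, Elm, Hazel, and Larch — 5 in all.

5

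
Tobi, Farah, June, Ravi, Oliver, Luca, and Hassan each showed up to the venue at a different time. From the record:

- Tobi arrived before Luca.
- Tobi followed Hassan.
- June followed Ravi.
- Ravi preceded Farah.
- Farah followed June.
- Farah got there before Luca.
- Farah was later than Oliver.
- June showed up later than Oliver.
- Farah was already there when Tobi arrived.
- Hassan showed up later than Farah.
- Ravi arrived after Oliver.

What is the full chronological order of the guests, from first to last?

The constraints fix every adjacent pair, so only one ordering works:
Oliver → Ravi → June → Farah → Hassan → Tobi → Luca.

Oliver, Ravi, June, Farah, Hassan, Tobi, Luca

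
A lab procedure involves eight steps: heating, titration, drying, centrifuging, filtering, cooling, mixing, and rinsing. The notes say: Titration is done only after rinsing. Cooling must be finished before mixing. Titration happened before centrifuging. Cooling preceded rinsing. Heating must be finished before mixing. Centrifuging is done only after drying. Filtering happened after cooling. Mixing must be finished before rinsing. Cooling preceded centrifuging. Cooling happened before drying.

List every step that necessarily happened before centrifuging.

cooling, drying, heating, mixing, rinsing, titration

Directly stated before centrifuging: cooling, drying, and titration.
Heating reaches centrifuging via heating → mixing → rinsing → titration → centrifuging.
Mixing reaches centrifuging via mixing → rinsing → titration → centrifuging.
Rinsing reaches centrifuging via rinsing → titration → centrifuging.
No chain forces filtering ahead of centrifuging.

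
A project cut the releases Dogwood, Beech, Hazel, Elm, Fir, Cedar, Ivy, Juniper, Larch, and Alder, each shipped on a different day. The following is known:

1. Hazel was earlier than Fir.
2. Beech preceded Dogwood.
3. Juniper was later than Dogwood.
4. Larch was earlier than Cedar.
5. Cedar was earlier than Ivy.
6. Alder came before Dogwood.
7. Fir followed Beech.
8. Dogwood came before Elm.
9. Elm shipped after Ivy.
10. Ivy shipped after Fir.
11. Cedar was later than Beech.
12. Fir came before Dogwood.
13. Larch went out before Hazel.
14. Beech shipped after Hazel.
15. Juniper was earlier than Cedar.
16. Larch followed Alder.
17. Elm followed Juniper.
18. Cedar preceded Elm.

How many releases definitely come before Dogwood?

Directly stated before Dogwood: Alder, Beech, and Fir.
Hazel reaches Dogwood via Hazel → Fir → Dogwood.
Larch reaches Dogwood via Larch → Hazel → Fir → Dogwood.
No chain forces Cedar (or any of the others) ahead of Dogwood.
That's Alder, Beech, Fir, Hazel, and Larch — 5 in all.

5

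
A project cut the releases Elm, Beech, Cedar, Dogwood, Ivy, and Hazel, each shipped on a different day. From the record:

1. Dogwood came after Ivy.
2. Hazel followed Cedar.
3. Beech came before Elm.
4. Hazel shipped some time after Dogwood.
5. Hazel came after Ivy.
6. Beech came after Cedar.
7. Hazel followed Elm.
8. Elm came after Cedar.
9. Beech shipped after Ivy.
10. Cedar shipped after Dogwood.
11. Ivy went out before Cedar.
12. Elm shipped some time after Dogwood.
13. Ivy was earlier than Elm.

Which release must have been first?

Ivy

Ivy has a chain of constraints placing it before every other release, so Ivy must be first.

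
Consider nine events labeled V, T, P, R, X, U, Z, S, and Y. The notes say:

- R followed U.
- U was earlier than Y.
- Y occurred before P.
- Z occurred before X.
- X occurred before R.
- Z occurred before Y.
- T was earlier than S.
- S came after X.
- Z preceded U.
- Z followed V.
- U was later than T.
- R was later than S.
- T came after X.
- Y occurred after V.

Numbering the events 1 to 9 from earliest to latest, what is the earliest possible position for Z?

2

V must come before Z — 1 forced predecessor.
Nothing else is forced ahead of Z, so its earliest slot is position 1 + 1 = 2.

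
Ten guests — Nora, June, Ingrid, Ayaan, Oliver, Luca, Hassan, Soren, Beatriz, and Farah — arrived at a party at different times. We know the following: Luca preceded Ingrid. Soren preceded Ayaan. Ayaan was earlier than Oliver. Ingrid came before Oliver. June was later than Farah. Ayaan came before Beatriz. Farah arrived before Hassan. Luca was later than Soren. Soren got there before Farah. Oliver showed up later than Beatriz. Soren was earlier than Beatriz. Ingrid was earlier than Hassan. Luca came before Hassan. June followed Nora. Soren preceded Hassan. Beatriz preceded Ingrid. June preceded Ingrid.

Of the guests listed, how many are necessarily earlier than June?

3

Directly stated before June: Farah and Nora.
Soren reaches June via Soren → Farah → June.
That's Farah, Nora, and Soren — 3 in all.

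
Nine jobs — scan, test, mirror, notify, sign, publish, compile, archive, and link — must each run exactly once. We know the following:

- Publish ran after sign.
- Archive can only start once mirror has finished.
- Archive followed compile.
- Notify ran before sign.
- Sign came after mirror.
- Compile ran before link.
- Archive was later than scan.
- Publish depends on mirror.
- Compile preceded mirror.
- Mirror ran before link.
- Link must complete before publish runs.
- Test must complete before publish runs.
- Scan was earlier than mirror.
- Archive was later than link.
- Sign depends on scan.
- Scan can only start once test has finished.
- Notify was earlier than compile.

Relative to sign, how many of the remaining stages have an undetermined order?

Forced before sign: compile, mirror, notify, scan, and test; forced after sign: publish.
That leaves archive and link with no forced order relative to sign — 2.

2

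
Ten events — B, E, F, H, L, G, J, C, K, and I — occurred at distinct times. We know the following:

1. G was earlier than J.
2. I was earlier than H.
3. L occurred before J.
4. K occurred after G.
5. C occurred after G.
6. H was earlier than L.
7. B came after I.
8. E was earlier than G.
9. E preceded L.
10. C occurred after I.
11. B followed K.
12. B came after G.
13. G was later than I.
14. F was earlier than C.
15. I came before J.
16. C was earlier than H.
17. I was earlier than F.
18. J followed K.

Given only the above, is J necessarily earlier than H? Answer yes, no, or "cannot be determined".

Tracing the constraints gives H → L → J, so H must come before J.
That means J cannot be before H.

no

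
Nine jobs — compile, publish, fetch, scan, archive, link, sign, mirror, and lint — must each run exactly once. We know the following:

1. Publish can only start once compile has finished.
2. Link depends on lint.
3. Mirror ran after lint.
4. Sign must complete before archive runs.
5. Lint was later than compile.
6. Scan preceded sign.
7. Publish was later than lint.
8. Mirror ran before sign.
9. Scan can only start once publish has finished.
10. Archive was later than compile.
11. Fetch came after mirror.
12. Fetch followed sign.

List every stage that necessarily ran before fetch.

compile, lint, mirror, publish, scan, sign

Directly stated before fetch: mirror and sign.
Compile reaches fetch via compile → lint → mirror → fetch.
Lint reaches fetch via lint → mirror → fetch.
Publish reaches fetch via publish → scan → sign → fetch.
Likewise scan reaches fetch by chaining the stated constraints.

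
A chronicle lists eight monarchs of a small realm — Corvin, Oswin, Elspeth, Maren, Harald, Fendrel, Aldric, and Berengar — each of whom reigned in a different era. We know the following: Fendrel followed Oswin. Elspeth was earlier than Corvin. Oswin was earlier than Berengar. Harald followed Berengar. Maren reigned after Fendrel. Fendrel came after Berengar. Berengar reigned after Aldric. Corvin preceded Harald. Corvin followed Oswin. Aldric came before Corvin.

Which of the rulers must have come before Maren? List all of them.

Aldric, Berengar, Fendrel, Oswin

Directly stated before Maren: Fendrel.
Aldric reaches Maren via Aldric → Berengar → Fendrel → Maren.
Berengar reaches Maren via Berengar → Fendrel → Maren.
Oswin reaches Maren via Oswin → Fendrel → Maren.
No chain forces Corvin (or any of the others) ahead of Maren.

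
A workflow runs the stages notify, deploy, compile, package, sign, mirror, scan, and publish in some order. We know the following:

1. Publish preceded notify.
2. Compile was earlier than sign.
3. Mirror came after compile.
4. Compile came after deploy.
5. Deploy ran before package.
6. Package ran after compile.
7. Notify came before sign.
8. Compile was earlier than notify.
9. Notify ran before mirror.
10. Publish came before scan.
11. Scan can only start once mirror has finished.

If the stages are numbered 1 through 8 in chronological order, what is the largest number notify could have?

5

Notify must come before mirror, scan, and sign — 3 stages forced after it.
Everything else can be placed before notify in some valid order, so notify can sit as late as position 8 − 3 = 5.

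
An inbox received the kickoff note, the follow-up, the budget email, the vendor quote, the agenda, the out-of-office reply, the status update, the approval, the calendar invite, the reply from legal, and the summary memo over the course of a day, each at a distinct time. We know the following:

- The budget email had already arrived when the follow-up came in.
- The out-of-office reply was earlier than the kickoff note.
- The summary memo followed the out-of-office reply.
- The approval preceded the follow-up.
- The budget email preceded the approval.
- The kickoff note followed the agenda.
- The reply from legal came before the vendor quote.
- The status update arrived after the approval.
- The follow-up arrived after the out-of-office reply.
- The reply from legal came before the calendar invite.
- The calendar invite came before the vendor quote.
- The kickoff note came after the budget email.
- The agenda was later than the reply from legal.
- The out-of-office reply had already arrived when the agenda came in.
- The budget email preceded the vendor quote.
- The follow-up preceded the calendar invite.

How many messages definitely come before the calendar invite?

Directly stated before the calendar invite: the follow-up and the reply from legal.
The approval reaches the calendar invite via the approval → the follow-up → the calendar invite.
The budget email reaches the calendar invite via the budget email → the follow-up → the calendar invite.
The out-of-office reply reaches the calendar invite via the out-of-office reply → the follow-up → the calendar invite.
No chain forces the agenda (or any of the others) ahead of the calendar invite.
That's the approval, the budget email, the follow-up, the out-of-office reply, and the reply from legal — 5 in all.

5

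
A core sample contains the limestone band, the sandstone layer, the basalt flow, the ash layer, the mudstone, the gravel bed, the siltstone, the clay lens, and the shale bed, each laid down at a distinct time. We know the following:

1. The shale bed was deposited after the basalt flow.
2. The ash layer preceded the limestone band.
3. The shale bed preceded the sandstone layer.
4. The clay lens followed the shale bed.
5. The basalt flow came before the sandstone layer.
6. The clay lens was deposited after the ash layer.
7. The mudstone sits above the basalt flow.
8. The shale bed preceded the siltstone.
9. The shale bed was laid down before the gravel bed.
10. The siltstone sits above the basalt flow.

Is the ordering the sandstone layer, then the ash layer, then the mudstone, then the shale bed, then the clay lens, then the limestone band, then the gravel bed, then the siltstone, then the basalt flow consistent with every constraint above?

The constraints require the basalt flow before the shale bed, but in the proposed sequence the shale bed appears ahead of the basalt flow. That one violation is enough.

no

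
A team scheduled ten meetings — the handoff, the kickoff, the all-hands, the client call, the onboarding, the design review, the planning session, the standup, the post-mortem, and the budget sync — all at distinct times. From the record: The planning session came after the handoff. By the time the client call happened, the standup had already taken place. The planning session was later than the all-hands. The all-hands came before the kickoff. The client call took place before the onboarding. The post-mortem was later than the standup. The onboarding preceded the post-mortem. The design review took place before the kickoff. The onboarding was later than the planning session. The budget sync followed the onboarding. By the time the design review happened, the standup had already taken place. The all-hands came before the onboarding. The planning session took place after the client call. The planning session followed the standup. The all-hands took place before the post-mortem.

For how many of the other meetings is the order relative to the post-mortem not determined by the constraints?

Forced before the post-mortem: the all-hands, the client call, the handoff, the onboarding, the planning session, and the standup.
That leaves the budget sync, the design review, and the kickoff with no forced order relative to the post-mortem — 3.

3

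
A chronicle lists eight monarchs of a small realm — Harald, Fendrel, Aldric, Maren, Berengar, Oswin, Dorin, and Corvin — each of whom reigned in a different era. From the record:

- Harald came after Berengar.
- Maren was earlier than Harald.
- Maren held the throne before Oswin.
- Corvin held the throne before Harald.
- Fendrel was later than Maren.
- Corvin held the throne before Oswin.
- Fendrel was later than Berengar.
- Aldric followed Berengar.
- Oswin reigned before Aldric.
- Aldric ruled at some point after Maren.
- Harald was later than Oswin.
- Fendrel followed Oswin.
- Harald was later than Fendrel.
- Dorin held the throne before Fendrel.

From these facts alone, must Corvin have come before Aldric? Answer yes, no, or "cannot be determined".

yes

Chain the constraints: Corvin → Oswin → Aldric. Each link is directly stated, so Corvin comes before Aldric.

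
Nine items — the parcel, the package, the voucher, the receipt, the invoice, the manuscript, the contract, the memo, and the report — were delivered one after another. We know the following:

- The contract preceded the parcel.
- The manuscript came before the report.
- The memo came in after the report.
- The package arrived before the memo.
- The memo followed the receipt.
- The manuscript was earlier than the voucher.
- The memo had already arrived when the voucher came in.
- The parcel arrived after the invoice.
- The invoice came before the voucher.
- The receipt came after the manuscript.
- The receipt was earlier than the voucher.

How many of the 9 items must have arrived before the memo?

Directly stated before the memo: the package, the receipt, and the report.
The manuscript reaches the memo via the manuscript → the receipt → the memo.
That's the manuscript, the package, the receipt, and the report — 4 in all.

4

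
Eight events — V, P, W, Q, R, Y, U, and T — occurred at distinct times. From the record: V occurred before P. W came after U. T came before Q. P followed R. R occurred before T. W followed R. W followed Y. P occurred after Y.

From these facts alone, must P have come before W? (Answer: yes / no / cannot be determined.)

cannot be determined

No chain of stated constraints runs from P to W, and none runs from W to P either.
So the relative order of P and W is not fixed by the given facts.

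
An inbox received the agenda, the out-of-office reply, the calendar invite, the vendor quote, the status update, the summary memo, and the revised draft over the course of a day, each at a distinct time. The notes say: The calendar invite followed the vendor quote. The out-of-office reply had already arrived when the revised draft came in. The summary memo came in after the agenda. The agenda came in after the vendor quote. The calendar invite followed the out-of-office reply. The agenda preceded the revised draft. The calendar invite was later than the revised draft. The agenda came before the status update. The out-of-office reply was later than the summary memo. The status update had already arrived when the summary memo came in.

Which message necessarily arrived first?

The vendor quote has a chain of constraints placing it before every other message, so the vendor quote must be first.

the vendor quote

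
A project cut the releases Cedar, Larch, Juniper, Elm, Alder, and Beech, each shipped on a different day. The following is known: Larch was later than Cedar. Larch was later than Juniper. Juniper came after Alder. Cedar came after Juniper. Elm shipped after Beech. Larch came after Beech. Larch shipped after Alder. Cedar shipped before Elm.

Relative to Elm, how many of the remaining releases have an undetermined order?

1

Forced before Elm: Alder, Beech, Cedar, and Juniper.
That leaves Larch with no forced order relative to Elm — 1.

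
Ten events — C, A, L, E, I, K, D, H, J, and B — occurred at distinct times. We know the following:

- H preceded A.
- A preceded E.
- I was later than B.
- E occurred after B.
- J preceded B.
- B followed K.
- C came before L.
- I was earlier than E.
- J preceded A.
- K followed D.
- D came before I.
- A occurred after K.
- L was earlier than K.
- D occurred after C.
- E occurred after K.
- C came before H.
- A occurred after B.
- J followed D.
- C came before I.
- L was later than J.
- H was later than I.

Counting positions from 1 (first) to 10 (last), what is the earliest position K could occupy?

5

C, D, J, and L must all come before K — 4 forced predecessors.
Nothing else is forced ahead of K, so its earliest slot is position 4 + 1 = 5.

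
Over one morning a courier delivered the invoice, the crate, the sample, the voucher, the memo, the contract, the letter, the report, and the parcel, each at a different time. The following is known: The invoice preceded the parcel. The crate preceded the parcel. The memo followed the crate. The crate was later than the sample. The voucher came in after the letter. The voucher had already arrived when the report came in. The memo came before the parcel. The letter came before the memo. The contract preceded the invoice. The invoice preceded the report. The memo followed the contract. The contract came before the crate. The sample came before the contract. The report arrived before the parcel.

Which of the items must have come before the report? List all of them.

the contract, the invoice, the letter, the sample, the voucher

Directly stated before the report: the invoice and the voucher.
The contract reaches the report via the contract → the invoice → the report.
The letter reaches the report via the letter → the voucher → the report.
The sample reaches the report via the sample → the contract → the invoice → the report.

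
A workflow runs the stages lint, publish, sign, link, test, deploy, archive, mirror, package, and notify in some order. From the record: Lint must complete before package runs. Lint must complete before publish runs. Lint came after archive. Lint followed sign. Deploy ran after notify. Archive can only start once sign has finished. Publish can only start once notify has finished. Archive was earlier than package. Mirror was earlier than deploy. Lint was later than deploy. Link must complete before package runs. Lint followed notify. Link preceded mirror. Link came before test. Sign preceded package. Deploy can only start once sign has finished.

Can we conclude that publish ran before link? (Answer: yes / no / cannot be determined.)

Tracing the constraints gives link → mirror → deploy → lint → publish, so link must come before publish.
That means publish cannot be before link.

no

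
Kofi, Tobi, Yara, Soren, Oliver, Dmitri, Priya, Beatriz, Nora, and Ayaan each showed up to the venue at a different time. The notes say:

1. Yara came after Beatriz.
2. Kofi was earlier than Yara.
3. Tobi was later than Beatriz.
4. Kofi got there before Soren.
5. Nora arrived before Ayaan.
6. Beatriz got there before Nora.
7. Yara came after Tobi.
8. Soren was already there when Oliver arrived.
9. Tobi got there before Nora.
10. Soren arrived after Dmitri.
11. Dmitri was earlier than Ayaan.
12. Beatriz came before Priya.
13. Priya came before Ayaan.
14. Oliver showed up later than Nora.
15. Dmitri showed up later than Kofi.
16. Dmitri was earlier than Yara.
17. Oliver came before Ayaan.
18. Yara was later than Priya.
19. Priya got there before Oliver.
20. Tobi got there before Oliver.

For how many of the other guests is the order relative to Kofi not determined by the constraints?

4

Forced after Kofi: Ayaan, Dmitri, Oliver, Soren, and Yara.
That leaves Beatriz, Nora, Priya, and Tobi with no forced order relative to Kofi — 4.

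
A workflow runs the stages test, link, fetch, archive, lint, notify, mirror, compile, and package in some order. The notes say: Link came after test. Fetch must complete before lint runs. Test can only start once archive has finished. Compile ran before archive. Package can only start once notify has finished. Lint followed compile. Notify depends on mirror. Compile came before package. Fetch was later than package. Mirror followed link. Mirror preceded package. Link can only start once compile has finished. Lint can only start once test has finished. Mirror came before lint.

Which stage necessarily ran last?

lint

Every other stage has a chain of constraints placing it before lint, so lint is last.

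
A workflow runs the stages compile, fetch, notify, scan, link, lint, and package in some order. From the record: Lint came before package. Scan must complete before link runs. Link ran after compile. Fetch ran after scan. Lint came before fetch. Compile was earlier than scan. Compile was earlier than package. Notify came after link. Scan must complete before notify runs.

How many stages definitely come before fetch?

Directly stated before fetch: lint and scan.
Compile reaches fetch via compile → scan → fetch.
No chain forces notify (or any of the others) ahead of fetch.
That's compile, lint, and scan — 3 in all.

3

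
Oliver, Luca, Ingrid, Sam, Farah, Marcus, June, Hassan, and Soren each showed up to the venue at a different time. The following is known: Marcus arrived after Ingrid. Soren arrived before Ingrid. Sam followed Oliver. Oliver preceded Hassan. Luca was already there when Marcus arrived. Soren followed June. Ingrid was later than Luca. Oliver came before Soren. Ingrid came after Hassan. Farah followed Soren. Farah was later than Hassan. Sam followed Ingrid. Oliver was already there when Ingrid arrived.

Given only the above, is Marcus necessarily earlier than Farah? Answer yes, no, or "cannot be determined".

No chain of stated constraints runs from Marcus to Farah, and none runs from Farah to Marcus either.
So the relative order of Marcus and Farah is not fixed by the given facts.

cannot be determined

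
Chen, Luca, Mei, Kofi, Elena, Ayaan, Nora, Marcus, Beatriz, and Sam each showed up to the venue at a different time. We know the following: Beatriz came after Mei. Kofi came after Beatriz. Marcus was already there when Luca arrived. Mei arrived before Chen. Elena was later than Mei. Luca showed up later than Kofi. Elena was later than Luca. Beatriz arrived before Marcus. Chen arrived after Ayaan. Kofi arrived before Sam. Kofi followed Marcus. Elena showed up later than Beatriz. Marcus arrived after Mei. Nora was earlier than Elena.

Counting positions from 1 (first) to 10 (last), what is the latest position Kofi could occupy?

7

Kofi must come before Elena, Luca, and Sam — 3 guests forced after them.
Everything else can be placed before Kofi in some valid order, so Kofi can sit as late as position 10 − 3 = 7.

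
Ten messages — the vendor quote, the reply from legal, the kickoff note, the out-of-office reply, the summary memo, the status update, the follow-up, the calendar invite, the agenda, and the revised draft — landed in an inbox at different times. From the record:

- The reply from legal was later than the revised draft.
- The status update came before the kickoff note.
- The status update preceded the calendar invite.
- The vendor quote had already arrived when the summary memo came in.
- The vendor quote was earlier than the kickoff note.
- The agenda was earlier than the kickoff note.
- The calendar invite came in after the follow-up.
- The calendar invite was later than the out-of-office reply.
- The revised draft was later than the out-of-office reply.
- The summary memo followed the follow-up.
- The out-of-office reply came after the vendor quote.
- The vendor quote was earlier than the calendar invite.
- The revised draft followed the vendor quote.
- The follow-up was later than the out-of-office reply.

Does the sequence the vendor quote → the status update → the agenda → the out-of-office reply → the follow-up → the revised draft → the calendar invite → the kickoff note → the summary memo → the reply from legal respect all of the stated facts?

yes

Check each stated constraint against the proposed order — e.g. the vendor quote is ahead of the kickoff note; the vendor quote is ahead of the summary memo. Every pair is in the required order; nothing is violated.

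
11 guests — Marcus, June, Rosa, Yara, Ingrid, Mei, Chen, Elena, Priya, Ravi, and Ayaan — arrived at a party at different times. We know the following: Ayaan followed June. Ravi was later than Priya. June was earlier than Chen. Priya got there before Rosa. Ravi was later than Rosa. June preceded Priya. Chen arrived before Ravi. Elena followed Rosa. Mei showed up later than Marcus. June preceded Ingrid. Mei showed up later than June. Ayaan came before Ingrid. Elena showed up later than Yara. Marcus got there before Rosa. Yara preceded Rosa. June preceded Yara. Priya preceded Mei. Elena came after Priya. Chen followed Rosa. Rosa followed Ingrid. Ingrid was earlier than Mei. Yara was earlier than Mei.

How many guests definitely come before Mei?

6

Directly stated before Mei: Ingrid, June, Marcus, Priya, and Yara.
Ayaan reaches Mei via Ayaan → Ingrid → Mei.
No chain forces Rosa (or any of the others) ahead of Mei.
That's Ayaan, Ingrid, June, Marcus, Priya, and Yara — 6 in all.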